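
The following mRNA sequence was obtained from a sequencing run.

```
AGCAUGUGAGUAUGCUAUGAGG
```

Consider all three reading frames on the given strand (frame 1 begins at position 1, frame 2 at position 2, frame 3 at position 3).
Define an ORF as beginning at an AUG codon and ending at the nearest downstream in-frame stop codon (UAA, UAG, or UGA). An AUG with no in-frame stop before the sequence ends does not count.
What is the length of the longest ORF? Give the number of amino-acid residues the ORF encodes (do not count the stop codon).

2

Frame 1: AGC AUG UGA GUA UGC UAU GAG — AUG at 4, stop UGA at 7 → 6 nt.
Frame 2: GCA UGU GAG UAU GCU AUG AGG — no AUG→stop ORF.
Frame 3: CAU GUG AGU AUG CUA UGA — AUG at 12, stop UGA at 18 → 9 nt.
Longest: frame 3, positions 12–20, 9 nt = 3 codons = 2 aa. → 2 amino acids.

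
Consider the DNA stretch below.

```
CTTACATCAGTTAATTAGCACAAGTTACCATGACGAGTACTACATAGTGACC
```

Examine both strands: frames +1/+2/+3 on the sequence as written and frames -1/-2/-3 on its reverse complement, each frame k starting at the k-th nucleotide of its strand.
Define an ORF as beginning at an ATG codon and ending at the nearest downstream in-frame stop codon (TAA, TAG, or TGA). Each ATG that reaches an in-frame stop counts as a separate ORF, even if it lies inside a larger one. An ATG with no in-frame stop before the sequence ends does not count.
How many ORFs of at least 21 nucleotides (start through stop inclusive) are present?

Reverse complement (5'→3'): GGTCACTATGTAGTACTCGTCATGGTAACTTGTGCTAATTAACTGATGTAAG
Frame +1: CTT ACA TCA GTT AAT TAG CAC AAG TTA CCA TGA CGA GTA CTA CAT AGT GAC — no ATG→stop ORF.
Frame +2: TTA CAT CAG TTA ATT AGC ACA AGT TAC CAT GAC GAG TAC TAC ATA GTG ACC — no ATG→stop ORF.
Frame +3: TAC ATC AGT TAA TTA GCA CAA GTT ACC ATG ACG AGT ACT ACA TAG TGA — ATG at 30, stop TAG at 45 → 18 nt.
Frame -1: GGT CAC TAT GTA GTA CTC GTC ATG GTA ACT TGT GCT AAT TAA CTG ATG TAA — ATG at 22, stop TAA at 40 → 21 nt; ATG at 46, stop TAA at 49 → 6 nt.
Frame -2: GTC ACT ATG TAG TAC TCG TCA TGG TAA CTT GTG CTA ATT AAC TGA TGT AAG — ATG at 8, stop TAG at 11 → 6 nt.
Frame -3: TCA CTA TGT AGT ACT CGT CAT GGT AAC TTG TGC TAA TTA ACT GAT GTA — no ATG→stop ORF.
ORFs ≥ 21 nucleotides: frame -1 22–42 (21 nucleotides). Count = 1.

1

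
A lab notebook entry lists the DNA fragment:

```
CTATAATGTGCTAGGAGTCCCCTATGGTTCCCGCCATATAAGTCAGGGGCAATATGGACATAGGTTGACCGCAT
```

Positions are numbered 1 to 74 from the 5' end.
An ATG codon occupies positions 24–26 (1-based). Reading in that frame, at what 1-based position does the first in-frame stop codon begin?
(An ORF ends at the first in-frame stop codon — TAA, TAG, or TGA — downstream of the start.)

Codons from position 24: ATG (24–26), GTT (27–29), CCC (30–32), GCC (33–35), ATA (36–38), TAA (39–41).
TAA is a stop codon; it begins at position 39.

39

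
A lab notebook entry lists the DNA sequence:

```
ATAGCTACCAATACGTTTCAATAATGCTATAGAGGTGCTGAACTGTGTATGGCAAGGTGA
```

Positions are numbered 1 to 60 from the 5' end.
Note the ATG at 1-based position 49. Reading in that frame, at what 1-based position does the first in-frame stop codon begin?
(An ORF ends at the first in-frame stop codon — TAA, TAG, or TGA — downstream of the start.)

Codons from position 49: ATG (49–51), GCA (52–54), AGG (55–57), TGA (58–60).
TGA is a stop codon; it begins at position 58.

58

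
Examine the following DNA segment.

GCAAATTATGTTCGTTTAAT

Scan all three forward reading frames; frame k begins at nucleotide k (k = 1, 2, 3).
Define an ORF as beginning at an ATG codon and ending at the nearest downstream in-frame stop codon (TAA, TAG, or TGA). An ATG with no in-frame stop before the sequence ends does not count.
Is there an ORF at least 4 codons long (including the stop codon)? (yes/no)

yes

Frame 1: GCA AAT TAT GTT CGT TTA — no ATG→stop ORF.
Frame 2: CAA ATT ATG TTC GTT TAA — ATG at 8, stop TAA at 17 → 12 nt.
Frame 3: AAA TTA TGT TCG TTT AAT — no ATG→stop ORF.
Frame 2 has an ORF of 4 codons (positions 8–19) ≥ 4, so yes.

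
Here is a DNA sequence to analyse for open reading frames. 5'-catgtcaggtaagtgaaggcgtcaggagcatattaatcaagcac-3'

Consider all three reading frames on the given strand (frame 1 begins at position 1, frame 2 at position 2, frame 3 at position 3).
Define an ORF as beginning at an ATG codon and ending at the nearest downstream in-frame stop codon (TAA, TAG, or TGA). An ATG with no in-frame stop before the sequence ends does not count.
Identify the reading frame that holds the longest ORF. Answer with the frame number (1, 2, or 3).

Frame 1: CAT GTC AGG TAA GTG AAG GCG TCA GGA GCA TAT TAA TCA AGC — no ATG→stop ORF.
Frame 2: ATG TCA GGT AAG TGA AGG CGT CAG GAG CAT ATT AAT CAA GCA — ATG at 2, stop TGA at 14 → 15 nt.
Frame 3: TGT CAG GTA AGT GAA GGC GTC AGG AGC ATA TTA ATC AAG CAC — no ATG→stop ORF.
Longest ORF is 15 nt in frame 2 (positions 2–16).

2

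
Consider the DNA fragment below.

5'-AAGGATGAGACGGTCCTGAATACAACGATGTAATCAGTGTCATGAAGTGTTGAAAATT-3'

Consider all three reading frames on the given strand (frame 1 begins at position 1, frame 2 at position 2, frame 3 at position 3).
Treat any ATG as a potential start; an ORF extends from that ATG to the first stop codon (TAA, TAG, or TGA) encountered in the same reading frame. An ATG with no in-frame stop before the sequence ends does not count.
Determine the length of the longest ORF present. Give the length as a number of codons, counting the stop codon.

Frame 1: AAG GAT GAG ACG GTC CTG AAT ACA ACG ATG TAA TCA GTG TCA TGA AGT GTT GAA AAT — ATG at 28, stop TAA at 31 → 6 nt.
Frame 2: AGG ATG AGA CGG TCC TGA ATA CAA CGA TGT AAT CAG TGT CAT GAA GTG TTG AAA ATT — ATG at 5, stop TGA at 17 → 15 nt.
Frame 3: GGA TGA GAC GGT CCT GAA TAC AAC GAT GTA ATC AGT GTC ATG AAG TGT TGA AAA — ATG at 42, stop TGA at 51 → 12 nt.
Longest: frame 2, positions 5–19, 15 nt = 5 codons = 4 aa. → 5 codons.

5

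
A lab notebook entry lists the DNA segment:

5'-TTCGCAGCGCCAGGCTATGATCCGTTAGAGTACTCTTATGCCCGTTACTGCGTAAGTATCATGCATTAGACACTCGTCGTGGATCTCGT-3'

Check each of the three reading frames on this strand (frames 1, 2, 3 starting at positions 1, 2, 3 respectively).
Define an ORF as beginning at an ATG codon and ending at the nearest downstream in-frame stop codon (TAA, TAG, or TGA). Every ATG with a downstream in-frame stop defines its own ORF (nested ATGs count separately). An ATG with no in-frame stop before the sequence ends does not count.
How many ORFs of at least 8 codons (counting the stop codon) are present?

Frame 1: TTC GCA GCG CCA GGC TAT GAT CCG TTA GAG TAC TCT TAT GCC CGT TAC TGC GTA AGT ATC ATG CAT TAG ACA CTC GTC GTG GAT CTC — ATG at 61, stop TAG at 67 → 9 nt.
Frame 2: TCG CAG CGC CAG GCT ATG ATC CGT TAG AGT ACT CTT ATG CCC GTT ACT GCG TAA GTA TCA TGC ATT AGA CAC TCG TCG TGG ATC TCG — ATG at 17, stop TAG at 26 → 12 nt; ATG at 38, stop TAA at 53 → 18 nt.
Frame 3: CGC AGC GCC AGG CTA TGA TCC GTT AGA GTA CTC TTA TGC CCG TTA CTG CGT AAG TAT CAT GCA TTA GAC ACT CGT CGT GGA TCT CGT — no ATG→stop ORF.
No ORF reaches 8 codons. Count = 0.

0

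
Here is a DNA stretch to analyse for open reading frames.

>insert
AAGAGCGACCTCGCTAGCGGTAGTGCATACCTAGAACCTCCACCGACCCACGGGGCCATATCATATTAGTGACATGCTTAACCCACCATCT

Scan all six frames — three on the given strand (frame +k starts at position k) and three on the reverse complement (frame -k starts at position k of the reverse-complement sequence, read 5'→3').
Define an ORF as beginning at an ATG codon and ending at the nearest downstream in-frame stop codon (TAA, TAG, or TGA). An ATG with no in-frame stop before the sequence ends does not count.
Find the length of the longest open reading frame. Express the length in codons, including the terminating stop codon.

17

Reverse complement (5'→3'): AGATGGTGGGTTAAGCATGTCACTAATATGATATGGCCCCGTGGGTCGGTGGAGGTTCTAGGTATGCACTACCGCTAGCGAGGTCGCTCTT
Frame +1: AAG AGC GAC CTC GCT AGC GGT AGT GCA TAC CTA GAA CCT CCA CCG ACC CAC GGG GCC ATA TCA TAT TAG TGA CAT GCT TAA CCC ACC ATC — no ATG→stop ORF.
Frame +2: AGA GCG ACC TCG CTA GCG GTA GTG CAT ACC TAG AAC CTC CAC CGA CCC ACG GGG CCA TAT CAT ATT AGT GAC ATG CTT AAC CCA CCA TCT — no ATG→stop ORF.
Frame +3: GAG CGA CCT CGC TAG CGG TAG TGC ATA CCT AGA ACC TCC ACC GAC CCA CGG GGC CAT ATC ATA TTA GTG ACA TGC TTA ACC CAC CAT — no ATG→stop ORF.
Frame -1: AGA TGG TGG GTT AAG CAT GTC ACT AAT ATG ATA TGG CCC CGT GGG TCG GTG GAG GTT CTA GGT ATG CAC TAC CGC TAG CGA GGT CGC TCT — ATG at 28, stop TAG at 76 → 51 nt; ATG at 64, stop TAG at 76 → 15 nt.
Frame -2: GAT GGT GGG TTA AGC ATG TCA CTA ATA TGA TAT GGC CCC GTG GGT CGG TGG AGG TTC TAG GTA TGC ACT ACC GCT AGC GAG GTC GCT CTT — ATG at 17, stop TGA at 29 → 15 nt.
Frame -3: ATG GTG GGT TAA GCA TGT CAC TAA TAT GAT ATG GCC CCG TGG GTC GGT GGA GGT TCT AGG TAT GCA CTA CCG CTA GCG AGG TCG CTC — ATG at 3, stop TAA at 12 → 12 nt.
Longest: frame -1, positions 28–78, 51 nt = 17 codons = 16 aa. → 17 codons.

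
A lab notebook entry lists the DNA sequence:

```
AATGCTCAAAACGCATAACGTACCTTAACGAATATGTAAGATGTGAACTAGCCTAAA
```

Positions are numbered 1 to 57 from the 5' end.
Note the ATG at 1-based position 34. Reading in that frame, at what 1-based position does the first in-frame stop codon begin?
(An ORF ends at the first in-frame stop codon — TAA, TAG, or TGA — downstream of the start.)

Codons from position 34: ATG (34–36), TAA (37–39).
TAA is a stop codon; it begins at position 37.

37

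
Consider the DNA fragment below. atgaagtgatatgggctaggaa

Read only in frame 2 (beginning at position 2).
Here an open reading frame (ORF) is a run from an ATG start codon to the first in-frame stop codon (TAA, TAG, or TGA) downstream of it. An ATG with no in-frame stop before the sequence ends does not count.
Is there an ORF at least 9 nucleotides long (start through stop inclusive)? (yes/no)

Frame 2: TGA AGT GAT ATG GGC TAG GAA — ATG at 11, stop TAG at 17 → 9 nt.
Frame 2 has an ORF of 9 nucleotides (positions 11–19) ≥ 9, so yes.

yes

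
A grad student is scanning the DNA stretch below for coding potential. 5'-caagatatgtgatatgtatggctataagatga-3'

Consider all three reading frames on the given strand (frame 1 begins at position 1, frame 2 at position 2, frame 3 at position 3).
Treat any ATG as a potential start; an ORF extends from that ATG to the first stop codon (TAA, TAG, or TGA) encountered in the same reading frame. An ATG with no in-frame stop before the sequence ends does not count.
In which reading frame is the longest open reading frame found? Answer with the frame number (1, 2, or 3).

3

Frame 1: CAA GAT ATG TGA TAT GTA TGG CTA TAA GAT — ATG at 7, stop TGA at 10 → 6 nt.
Frame 2: AAG ATA TGT GAT ATG TAT GGC TAT AAG ATG — no ATG→stop ORF.
Frame 3: AGA TAT GTG ATA TGT ATG GCT ATA AGA TGA — ATG at 18, stop TGA at 30 → 15 nt.
Longest ORF is 15 nt in frame 3 (positions 18–32).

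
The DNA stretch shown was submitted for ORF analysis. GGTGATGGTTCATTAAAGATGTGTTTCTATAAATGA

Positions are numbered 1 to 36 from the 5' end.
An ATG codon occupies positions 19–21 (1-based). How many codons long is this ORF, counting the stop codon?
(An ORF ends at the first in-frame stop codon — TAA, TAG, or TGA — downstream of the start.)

Codons from position 19: ATG (19–21), TGT (22–24), TTC (25–27), TAT (28–30), AAA (31–33), TGA (34–36).
TGA is the first in-frame stop; that's 6 codons including the stop.

6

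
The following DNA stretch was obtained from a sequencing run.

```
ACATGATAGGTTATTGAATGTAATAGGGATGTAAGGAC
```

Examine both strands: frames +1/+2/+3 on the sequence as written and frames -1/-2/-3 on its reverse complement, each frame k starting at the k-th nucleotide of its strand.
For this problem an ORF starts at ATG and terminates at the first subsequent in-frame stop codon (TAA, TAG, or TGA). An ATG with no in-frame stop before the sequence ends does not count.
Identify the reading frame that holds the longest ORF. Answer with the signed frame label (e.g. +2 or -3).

Reverse complement (5'→3'): GTCCTTACATCCCTATTACATTCAATAACCTATCATGT
Frame +1: ACA TGA TAG GTT ATT GAA TGT AAT AGG GAT GTA AGG — no ATG→stop ORF.
Frame +2: CAT GAT AGG TTA TTG AAT GTA ATA GGG ATG TAA GGA — ATG at 29, stop TAA at 32 → 6 nt.
Frame +3: ATG ATA GGT TAT TGA ATG TAA TAG GGA TGT AAG GAC — ATG at 3, stop TGA at 15 → 15 nt; ATG at 18, stop TAA at 21 → 6 nt.
Frame -1: GTC CTT ACA TCC CTA TTA CAT TCA ATA ACC TAT CAT — no ATG→stop ORF.
Frame -2: TCC TTA CAT CCC TAT TAC ATT CAA TAA CCT ATC ATG — no ATG→stop ORF.
Frame -3: CCT TAC ATC CCT ATT ACA TTC AAT AAC CTA TCA TGT — no ATG→stop ORF.
Longest ORF is 15 nt in frame +3 (positions 3–17).

+3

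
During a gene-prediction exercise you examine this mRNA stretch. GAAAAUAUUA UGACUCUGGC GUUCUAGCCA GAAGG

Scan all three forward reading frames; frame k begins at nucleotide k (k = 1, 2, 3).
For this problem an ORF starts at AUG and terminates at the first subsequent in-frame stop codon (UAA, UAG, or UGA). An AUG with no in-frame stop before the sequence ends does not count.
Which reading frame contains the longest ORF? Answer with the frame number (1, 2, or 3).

1

Frame 1: GAA AAU AUU AUG ACU CUG GCG UUC UAG CCA GAA — AUG at 10, stop UAG at 25 → 18 nt.
Frame 2: AAA AUA UUA UGA CUC UGG CGU UCU AGC CAG AAG — no AUG→stop ORF.
Frame 3: AAA UAU UAU GAC UCU GGC GUU CUA GCC AGA AGG — no AUG→stop ORF.
Longest ORF is 18 nt in frame 1 (positions 10–27).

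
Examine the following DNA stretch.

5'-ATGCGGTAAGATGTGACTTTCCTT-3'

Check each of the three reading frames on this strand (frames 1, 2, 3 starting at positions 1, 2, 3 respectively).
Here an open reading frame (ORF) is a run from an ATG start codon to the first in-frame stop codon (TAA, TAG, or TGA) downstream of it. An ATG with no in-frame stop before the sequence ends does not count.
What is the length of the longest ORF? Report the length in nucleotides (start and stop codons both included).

Frame 1: ATG CGG TAA GAT GTG ACT TTC CTT — ATG at 1, stop TAA at 7 → 9 nt.
Frame 2: TGC GGT AAG ATG TGA CTT TCC — ATG at 11, stop TGA at 14 → 6 nt.
Frame 3: GCG GTA AGA TGT GAC TTT CCT — no ATG→stop ORF.
Longest: frame 1, positions 1–9, 9 nt = 3 codons = 2 aa. → 9 nucleotides.

9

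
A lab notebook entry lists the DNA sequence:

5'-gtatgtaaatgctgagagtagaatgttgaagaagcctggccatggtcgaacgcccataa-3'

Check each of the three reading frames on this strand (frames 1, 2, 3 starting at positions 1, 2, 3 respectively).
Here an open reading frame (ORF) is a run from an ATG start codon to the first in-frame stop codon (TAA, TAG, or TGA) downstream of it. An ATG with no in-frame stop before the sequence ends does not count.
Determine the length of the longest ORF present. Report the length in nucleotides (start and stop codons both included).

Frame 1: GTA TGT AAA TGC TGA GAG TAG AAT GTT GAA GAA GCC TGG CCA TGG TCG AAC GCC CAT — no ATG→stop ORF.
Frame 2: TAT GTA AAT GCT GAG AGT AGA ATG TTG AAG AAG CCT GGC CAT GGT CGA ACG CCC ATA — no ATG→stop ORF.
Frame 3: ATG TAA ATG CTG AGA GTA GAA TGT TGA AGA AGC CTG GCC ATG GTC GAA CGC CCA TAA — ATG at 3, stop TAA at 6 → 6 nt; ATG at 9, stop TGA at 27 → 21 nt; ATG at 42, stop TAA at 57 → 18 nt.
Longest: frame 3, positions 9–29, 21 nt = 7 codons = 6 aa. → 21 nucleotides.

21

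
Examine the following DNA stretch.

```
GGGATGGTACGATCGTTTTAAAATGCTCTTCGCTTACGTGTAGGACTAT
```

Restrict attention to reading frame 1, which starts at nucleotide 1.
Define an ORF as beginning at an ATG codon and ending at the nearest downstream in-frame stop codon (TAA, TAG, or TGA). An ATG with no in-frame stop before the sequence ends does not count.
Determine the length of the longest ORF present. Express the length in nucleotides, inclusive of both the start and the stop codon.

Frame 1: GGG ATG GTA CGA TCG TTT TAA AAT GCT CTT CGC TTA CGT GTA GGA CTA — ATG at 4, stop TAA at 19 → 18 nt.
Longest: frame 1, positions 4–21, 18 nt = 6 codons = 5 aa. → 18 nucleotides.

18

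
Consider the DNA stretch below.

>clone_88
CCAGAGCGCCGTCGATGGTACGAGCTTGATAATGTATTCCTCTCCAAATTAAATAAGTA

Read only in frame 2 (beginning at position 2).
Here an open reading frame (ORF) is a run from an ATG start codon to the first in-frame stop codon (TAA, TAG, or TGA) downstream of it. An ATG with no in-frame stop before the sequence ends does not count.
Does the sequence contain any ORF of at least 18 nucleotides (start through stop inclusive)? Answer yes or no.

yes

Frame 2: CAG AGC GCC GTC GAT GGT ACG AGC TTG ATA ATG TAT TCC TCT CCA AAT TAA ATA AGT — ATG at 32, stop TAA at 50 → 21 nt.
Frame 2 has an ORF of 21 nucleotides (positions 32–52) ≥ 18, so yes.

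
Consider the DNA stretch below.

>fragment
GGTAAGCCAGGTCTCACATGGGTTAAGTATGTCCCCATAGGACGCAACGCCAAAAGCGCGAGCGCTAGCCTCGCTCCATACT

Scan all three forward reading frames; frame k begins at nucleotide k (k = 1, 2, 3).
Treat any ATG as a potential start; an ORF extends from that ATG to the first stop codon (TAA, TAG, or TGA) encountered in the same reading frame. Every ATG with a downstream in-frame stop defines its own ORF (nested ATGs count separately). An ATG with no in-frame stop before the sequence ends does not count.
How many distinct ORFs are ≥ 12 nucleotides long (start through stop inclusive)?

Frame 1: GGT AAG CCA GGT CTC ACA TGG GTT AAG TAT GTC CCC ATA GGA CGC AAC GCC AAA AGC GCG AGC GCT AGC CTC GCT CCA TAC — no ATG→stop ORF.
Frame 2: GTA AGC CAG GTC TCA CAT GGG TTA AGT ATG TCC CCA TAG GAC GCA ACG CCA AAA GCG CGA GCG CTA GCC TCG CTC CAT ACT — ATG at 29, stop TAG at 38 → 12 nt.
Frame 3: TAA GCC AGG TCT CAC ATG GGT TAA GTA TGT CCC CAT AGG ACG CAA CGC CAA AAG CGC GAG CGC TAG CCT CGC TCC ATA — ATG at 18, stop TAA at 24 → 9 nt.
ORFs ≥ 12 nucleotides: frame 2 29–40 (12 nucleotides). Count = 1.

1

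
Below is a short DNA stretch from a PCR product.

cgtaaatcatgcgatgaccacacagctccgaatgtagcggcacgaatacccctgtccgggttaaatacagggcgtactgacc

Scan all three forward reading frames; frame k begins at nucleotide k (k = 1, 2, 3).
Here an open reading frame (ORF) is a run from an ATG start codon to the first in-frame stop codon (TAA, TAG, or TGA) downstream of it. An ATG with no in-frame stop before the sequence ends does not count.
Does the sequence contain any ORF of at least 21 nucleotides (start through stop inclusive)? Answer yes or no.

Frame 1: CGT AAA TCA TGC GAT GAC CAC ACA GCT CCG AAT GTA GCG GCA CGA ATA CCC CTG TCC GGG TTA AAT ACA GGG CGT ACT GAC — no ATG→stop ORF.
Frame 2: GTA AAT CAT GCG ATG ACC ACA CAG CTC CGA ATG TAG CGG CAC GAA TAC CCC TGT CCG GGT TAA ATA CAG GGC GTA CTG ACC — ATG at 14, stop TAG at 35 → 24 nt; ATG at 32, stop TAG at 35 → 6 nt.
Frame 3: TAA ATC ATG CGA TGA CCA CAC AGC TCC GAA TGT AGC GGC ACG AAT ACC CCT GTC CGG GTT AAA TAC AGG GCG TAC TGA — ATG at 9, stop TGA at 15 → 9 nt.
Frame 2 has an ORF of 24 nucleotides (positions 14–37) ≥ 21, so yes.

yes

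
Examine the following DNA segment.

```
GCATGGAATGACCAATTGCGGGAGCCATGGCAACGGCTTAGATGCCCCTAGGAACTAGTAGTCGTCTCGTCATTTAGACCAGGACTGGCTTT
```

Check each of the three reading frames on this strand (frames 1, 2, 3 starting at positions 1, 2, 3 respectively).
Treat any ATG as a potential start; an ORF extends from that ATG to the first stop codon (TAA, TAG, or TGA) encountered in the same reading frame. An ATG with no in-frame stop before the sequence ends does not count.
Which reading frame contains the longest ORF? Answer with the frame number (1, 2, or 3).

2

Frame 1: GCA TGG AAT GAC CAA TTG CGG GAG CCA TGG CAA CGG CTT AGA TGC CCC TAG GAA CTA GTA GTC GTC TCG TCA TTT AGA CCA GGA CTG GCT — no ATG→stop ORF.
Frame 2: CAT GGA ATG ACC AAT TGC GGG AGC CAT GGC AAC GGC TTA GAT GCC CCT AGG AAC TAG TAG TCG TCT CGT CAT TTA GAC CAG GAC TGG CTT — ATG at 8, stop TAG at 56 → 51 nt.
Frame 3: ATG GAA TGA CCA ATT GCG GGA GCC ATG GCA ACG GCT TAG ATG CCC CTA GGA ACT AGT AGT CGT CTC GTC ATT TAG ACC AGG ACT GGC TTT — ATG at 3, stop TGA at 9 → 9 nt; ATG at 27, stop TAG at 39 → 15 nt; ATG at 42, stop TAG at 75 → 36 nt.
Longest ORF is 51 nt in frame 2 (positions 8–58).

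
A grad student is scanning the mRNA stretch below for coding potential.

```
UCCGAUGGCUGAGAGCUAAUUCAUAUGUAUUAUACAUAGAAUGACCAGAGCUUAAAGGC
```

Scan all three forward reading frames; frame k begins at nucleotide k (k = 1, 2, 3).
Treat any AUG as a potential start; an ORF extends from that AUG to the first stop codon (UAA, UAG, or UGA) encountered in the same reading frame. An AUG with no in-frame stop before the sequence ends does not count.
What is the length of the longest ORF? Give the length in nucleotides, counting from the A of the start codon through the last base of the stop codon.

Frame 1: UCC GAU GGC UGA GAG CUA AUU CAU AUG UAU UAU ACA UAG AAU GAC CAG AGC UUA AAG — AUG at 25, stop UAG at 37 → 15 nt.
Frame 2: CCG AUG GCU GAG AGC UAA UUC AUA UGU AUU AUA CAU AGA AUG ACC AGA GCU UAA AGG — AUG at 5, stop UAA at 17 → 15 nt; AUG at 41, stop UAA at 53 → 15 nt.
Frame 3: CGA UGG CUG AGA GCU AAU UCA UAU GUA UUA UAC AUA GAA UGA CCA GAG CUU AAA GGC — no AUG→stop ORF.
Longest: frame 1, positions 25–39, 15 nt = 5 codons = 4 aa. → 15 nucleotides.

15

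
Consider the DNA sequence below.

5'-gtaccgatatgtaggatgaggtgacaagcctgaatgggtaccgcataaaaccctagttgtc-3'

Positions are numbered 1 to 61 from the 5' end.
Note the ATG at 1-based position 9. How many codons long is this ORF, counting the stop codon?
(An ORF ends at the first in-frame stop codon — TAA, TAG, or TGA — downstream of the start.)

Codons from position 9: ATG (9–11), TAG (12–14).
TAG is the first in-frame stop; that's 2 codons including the stop.

2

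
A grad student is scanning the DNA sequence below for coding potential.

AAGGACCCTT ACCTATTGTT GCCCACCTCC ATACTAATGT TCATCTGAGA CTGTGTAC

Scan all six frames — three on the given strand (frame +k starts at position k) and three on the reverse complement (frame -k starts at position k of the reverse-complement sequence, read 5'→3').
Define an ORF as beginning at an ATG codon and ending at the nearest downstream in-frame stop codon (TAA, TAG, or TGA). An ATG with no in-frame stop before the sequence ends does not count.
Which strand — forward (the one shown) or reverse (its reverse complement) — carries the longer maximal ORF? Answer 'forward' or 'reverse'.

Reverse complement (5'→3'): GTACACAGTCTCAGATGAACATTAGTATGGAGGTGGGCAACAATAGGTAAGGGTCCTT
Frame +1: AAG GAC CCT TAC CTA TTG TTG CCC ACC TCC ATA CTA ATG TTC ATC TGA GAC TGT GTA — ATG at 37, stop TGA at 46 → 12 nt.
Frame +2: AGG ACC CTT ACC TAT TGT TGC CCA CCT CCA TAC TAA TGT TCA TCT GAG ACT GTG TAC — no ATG→stop ORF.
Frame +3: GGA CCC TTA CCT ATT GTT GCC CAC CTC CAT ACT AAT GTT CAT CTG AGA CTG TGT — no ATG→stop ORF.
Frame -1: GTA CAC AGT CTC AGA TGA ACA TTA GTA TGG AGG TGG GCA ACA ATA GGT AAG GGT CCT — no ATG→stop ORF.
Frame -2: TAC ACA GTC TCA GAT GAA CAT TAG TAT GGA GGT GGG CAA CAA TAG GTA AGG GTC CTT — no ATG→stop ORF.
Frame -3: ACA CAG TCT CAG ATG AAC ATT AGT ATG GAG GTG GGC AAC AAT AGG TAA GGG TCC — ATG at 15, stop TAA at 48 → 36 nt; ATG at 27, stop TAA at 48 → 24 nt.
Forward-strand max 12 nt; reverse-strand max 36 nt. The reverse strand has the longer ORF.

reverse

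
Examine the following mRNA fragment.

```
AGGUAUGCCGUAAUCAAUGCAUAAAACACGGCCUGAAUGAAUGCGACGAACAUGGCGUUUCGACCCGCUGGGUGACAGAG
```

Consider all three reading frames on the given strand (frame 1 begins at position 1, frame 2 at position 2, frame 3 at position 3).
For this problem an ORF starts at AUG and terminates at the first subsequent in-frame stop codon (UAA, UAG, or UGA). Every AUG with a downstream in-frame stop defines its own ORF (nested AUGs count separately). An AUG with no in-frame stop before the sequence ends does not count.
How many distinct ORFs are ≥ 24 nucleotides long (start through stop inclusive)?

Frame 1: AGG UAU GCC GUA AUC AAU GCA UAA AAC ACG GCC UGA AUG AAU GCG ACG AAC AUG GCG UUU CGA CCC GCU GGG UGA CAG — AUG at 37, stop UGA at 73 → 39 nt; AUG at 52, stop UGA at 73 → 24 nt.
Frame 2: GGU AUG CCG UAA UCA AUG CAU AAA ACA CGG CCU GAA UGA AUG CGA CGA ACA UGG CGU UUC GAC CCG CUG GGU GAC AGA — AUG at 5, stop UAA at 11 → 9 nt; AUG at 17, stop UGA at 38 → 24 nt.
Frame 3: GUA UGC CGU AAU CAA UGC AUA AAA CAC GGC CUG AAU GAA UGC GAC GAA CAU GGC GUU UCG ACC CGC UGG GUG ACA GAG — no AUG→stop ORF.
ORFs ≥ 24 nucleotides: frame 1 37–75 (39 nucleotides), frame 1 52–75 (24 nucleotides), frame 2 17–40 (24 nucleotides). Count = 3.

3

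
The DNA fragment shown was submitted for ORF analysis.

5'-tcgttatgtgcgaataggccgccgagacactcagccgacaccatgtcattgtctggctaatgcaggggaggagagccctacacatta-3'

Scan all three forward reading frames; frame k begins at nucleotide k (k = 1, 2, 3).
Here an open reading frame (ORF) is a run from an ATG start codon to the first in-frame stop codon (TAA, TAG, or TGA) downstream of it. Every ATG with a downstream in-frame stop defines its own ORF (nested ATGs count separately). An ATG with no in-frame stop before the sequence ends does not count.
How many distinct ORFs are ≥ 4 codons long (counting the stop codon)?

2

Frame 1: TCG TTA TGT GCG AAT AGG CCG CCG AGA CAC TCA GCC GAC ACC ATG TCA TTG TCT GGC TAA TGC AGG GGA GGA GAG CCC TAC ACA TTA — ATG at 43, stop TAA at 58 → 18 nt.
Frame 2: CGT TAT GTG CGA ATA GGC CGC CGA GAC ACT CAG CCG ACA CCA TGT CAT TGT CTG GCT AAT GCA GGG GAG GAG AGC CCT ACA CAT — no ATG→stop ORF.
Frame 3: GTT ATG TGC GAA TAG GCC GCC GAG ACA CTC AGC CGA CAC CAT GTC ATT GTC TGG CTA ATG CAG GGG AGG AGA GCC CTA CAC ATT — ATG at 6, stop TAG at 15 → 12 nt.
ORFs ≥ 4 codons: frame 1 43–60 (6 codons), frame 3 6–17 (4 codons). Count = 2.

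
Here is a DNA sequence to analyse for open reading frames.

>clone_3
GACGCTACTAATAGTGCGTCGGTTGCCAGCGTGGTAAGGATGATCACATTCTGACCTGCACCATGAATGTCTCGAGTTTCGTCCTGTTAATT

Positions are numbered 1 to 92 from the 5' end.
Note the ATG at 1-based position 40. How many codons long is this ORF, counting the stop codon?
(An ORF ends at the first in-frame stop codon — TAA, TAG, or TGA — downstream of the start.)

Codons from position 40: ATG (40–42), ATC (43–45), ACA (46–48), TTC (49–51), TGA (52–54).
TGA is the first in-frame stop; that's 5 codons including the stop.

5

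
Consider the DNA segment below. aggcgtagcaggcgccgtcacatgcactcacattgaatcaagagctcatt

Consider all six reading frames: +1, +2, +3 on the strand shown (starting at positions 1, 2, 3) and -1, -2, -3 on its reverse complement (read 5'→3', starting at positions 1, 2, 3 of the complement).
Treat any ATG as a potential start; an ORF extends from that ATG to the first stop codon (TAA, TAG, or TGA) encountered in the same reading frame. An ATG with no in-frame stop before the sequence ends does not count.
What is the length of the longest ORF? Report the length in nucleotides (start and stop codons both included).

15

Reverse complement (5'→3'): AATGAGCTCTTGATTCAATGTGAGTGCATGTGACGGCGCCTGCTACGCCT
Frame +1: AGG CGT AGC AGG CGC CGT CAC ATG CAC TCA CAT TGA ATC AAG AGC TCA — ATG at 22, stop TGA at 34 → 15 nt.
Frame +2: GGC GTA GCA GGC GCC GTC ACA TGC ACT CAC ATT GAA TCA AGA GCT CAT — no ATG→stop ORF.
Frame +3: GCG TAG CAG GCG CCG TCA CAT GCA CTC ACA TTG AAT CAA GAG CTC ATT — no ATG→stop ORF.
Frame -1: AAT GAG CTC TTG ATT CAA TGT GAG TGC ATG TGA CGG CGC CTG CTA CGC — ATG at 28, stop TGA at 31 → 6 nt.
Frame -2: ATG AGC TCT TGA TTC AAT GTG AGT GCA TGT GAC GGC GCC TGC TAC GCC — ATG at 2, stop TGA at 11 → 12 nt.
Frame -3: TGA GCT CTT GAT TCA ATG TGA GTG CAT GTG ACG GCG CCT GCT ACG CCT — ATG at 18, stop TGA at 21 → 6 nt.
Longest: frame +1, positions 22–36, 15 nt = 5 codons = 4 aa. → 15 nucleotides.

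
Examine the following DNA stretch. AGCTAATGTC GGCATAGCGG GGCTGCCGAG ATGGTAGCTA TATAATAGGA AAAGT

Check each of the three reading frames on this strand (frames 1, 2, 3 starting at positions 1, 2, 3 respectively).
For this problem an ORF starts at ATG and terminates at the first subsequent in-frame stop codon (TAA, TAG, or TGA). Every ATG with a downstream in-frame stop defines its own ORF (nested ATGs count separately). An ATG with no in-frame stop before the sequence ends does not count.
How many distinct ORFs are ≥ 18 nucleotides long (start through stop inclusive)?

Frame 1: AGC TAA TGT CGG CAT AGC GGG GCT GCC GAG ATG GTA GCT ATA TAA TAG GAA AAG — ATG at 31, stop TAA at 43 → 15 nt.
Frame 2: GCT AAT GTC GGC ATA GCG GGG CTG CCG AGA TGG TAG CTA TAT AAT AGG AAA AGT — no ATG→stop ORF.
Frame 3: CTA ATG TCG GCA TAG CGG GGC TGC CGA GAT GGT AGC TAT ATA ATA GGA AAA — ATG at 6, stop TAG at 15 → 12 nt.
No ORF reaches 18 nucleotides. Count = 0.

0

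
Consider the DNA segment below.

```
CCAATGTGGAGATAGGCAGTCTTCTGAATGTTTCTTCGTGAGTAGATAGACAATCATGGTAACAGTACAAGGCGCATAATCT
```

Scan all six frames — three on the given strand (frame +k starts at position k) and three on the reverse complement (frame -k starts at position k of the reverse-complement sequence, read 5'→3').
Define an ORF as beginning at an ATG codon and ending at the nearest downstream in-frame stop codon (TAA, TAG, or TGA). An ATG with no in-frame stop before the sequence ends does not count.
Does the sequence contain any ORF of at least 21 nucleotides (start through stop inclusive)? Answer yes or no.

Reverse complement (5'→3'): AGATTATGCGCCTTGTACTGTTACCATGATTGTCTATCTACTCACGAAGAAACATTCAGAAGACTGCCTATCTCCACATTGG
Frame +1: CCA ATG TGG AGA TAG GCA GTC TTC TGA ATG TTT CTT CGT GAG TAG ATA GAC AAT CAT GGT AAC AGT ACA AGG CGC ATA ATC — ATG at 4, stop TAG at 13 → 12 nt; ATG at 28, stop TAG at 43 → 18 nt.
Frame +2: CAA TGT GGA GAT AGG CAG TCT TCT GAA TGT TTC TTC GTG AGT AGA TAG ACA ATC ATG GTA ACA GTA CAA GGC GCA TAA TCT — ATG at 56, stop TAA at 77 → 24 nt.
Frame +3: AAT GTG GAG ATA GGC AGT CTT CTG AAT GTT TCT TCG TGA GTA GAT AGA CAA TCA TGG TAA CAG TAC AAG GCG CAT AAT — no ATG→stop ORF.
Frame -1: AGA TTA TGC GCC TTG TAC TGT TAC CAT GAT TGT CTA TCT ACT CAC GAA GAA ACA TTC AGA AGA CTG CCT ATC TCC ACA TTG — no ATG→stop ORF.
Frame -2: GAT TAT GCG CCT TGT ACT GTT ACC ATG ATT GTC TAT CTA CTC ACG AAG AAA CAT TCA GAA GAC TGC CTA TCT CCA CAT TGG — no ATG→stop ORF.
Frame -3: ATT ATG CGC CTT GTA CTG TTA CCA TGA TTG TCT ATC TAC TCA CGA AGA AAC ATT CAG AAG ACT GCC TAT CTC CAC ATT — ATG at 6, stop TGA at 27 → 24 nt.
Frame +2 has an ORF of 24 nucleotides (positions 56–79) ≥ 21, so yes.

yes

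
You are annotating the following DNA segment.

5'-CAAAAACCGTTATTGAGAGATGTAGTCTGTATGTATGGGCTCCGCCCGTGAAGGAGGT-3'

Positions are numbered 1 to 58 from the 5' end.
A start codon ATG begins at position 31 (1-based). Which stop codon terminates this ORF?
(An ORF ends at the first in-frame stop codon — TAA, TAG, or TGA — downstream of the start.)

Codons from position 31: ATG (31–33), TAT (34–36), GGG (37–39), CTC (40–42), CGC (43–45), CCG (46–48), TGA (49–51).
The first in-frame stop codon is TGA.

TGA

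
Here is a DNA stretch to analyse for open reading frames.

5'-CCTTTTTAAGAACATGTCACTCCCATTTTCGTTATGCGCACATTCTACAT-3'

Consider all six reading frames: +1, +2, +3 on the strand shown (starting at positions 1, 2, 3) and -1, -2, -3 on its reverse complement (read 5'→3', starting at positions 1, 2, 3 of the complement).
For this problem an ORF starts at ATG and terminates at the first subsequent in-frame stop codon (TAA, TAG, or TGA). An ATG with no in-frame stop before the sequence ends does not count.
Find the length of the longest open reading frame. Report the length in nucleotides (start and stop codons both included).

21

Reverse complement (5'→3'): ATGTAGAATGTGCGCATAACGAAAATGGGAGTGACATGTTCTTAAAAAGG
Frame +1: CCT TTT TAA GAA CAT GTC ACT CCC ATT TTC GTT ATG CGC ACA TTC TAC — no ATG→stop ORF.
Frame +2: CTT TTT AAG AAC ATG TCA CTC CCA TTT TCG TTA TGC GCA CAT TCT ACA — no ATG→stop ORF.
Frame +3: TTT TTA AGA ACA TGT CAC TCC CAT TTT CGT TAT GCG CAC ATT CTA CAT — no ATG→stop ORF.
Frame -1: ATG TAG AAT GTG CGC ATA ACG AAA ATG GGA GTG ACA TGT TCT TAA AAA — ATG at 1, stop TAG at 4 → 6 nt; ATG at 25, stop TAA at 43 → 21 nt.
Frame -2: TGT AGA ATG TGC GCA TAA CGA AAA TGG GAG TGA CAT GTT CTT AAA AAG — ATG at 8, stop TAA at 17 → 12 nt.
Frame -3: GTA GAA TGT GCG CAT AAC GAA AAT GGG AGT GAC ATG TTC TTA AAA AGG — no ATG→stop ORF.
Longest: frame -1, positions 25–45, 21 nt = 7 codons = 6 aa. → 21 nucleotides.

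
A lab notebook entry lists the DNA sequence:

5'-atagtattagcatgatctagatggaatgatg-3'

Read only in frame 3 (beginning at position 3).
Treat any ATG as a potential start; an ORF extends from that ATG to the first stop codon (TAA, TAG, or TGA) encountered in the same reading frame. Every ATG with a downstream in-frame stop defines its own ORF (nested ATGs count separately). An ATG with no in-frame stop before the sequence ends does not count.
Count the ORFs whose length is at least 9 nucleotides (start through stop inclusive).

2

Frame 3: AGT ATT AGC ATG ATC TAG ATG GAA TGA — ATG at 12, stop TAG at 18 → 9 nt; ATG at 21, stop TGA at 27 → 9 nt.
ORFs ≥ 9 nucleotides: frame 3 12–20 (9 nucleotides), frame 3 21–29 (9 nucleotides). Count = 2.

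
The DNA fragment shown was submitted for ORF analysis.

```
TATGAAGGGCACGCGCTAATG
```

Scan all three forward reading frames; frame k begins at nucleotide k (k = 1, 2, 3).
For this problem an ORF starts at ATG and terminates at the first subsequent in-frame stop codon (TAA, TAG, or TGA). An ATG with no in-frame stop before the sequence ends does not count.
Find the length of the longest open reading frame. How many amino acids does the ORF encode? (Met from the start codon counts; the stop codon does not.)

5

Frame 1: TAT GAA GGG CAC GCG CTA ATG — no ATG→stop ORF.
Frame 2: ATG AAG GGC ACG CGC TAA — ATG at 2, stop TAA at 17 → 18 nt.
Frame 3: TGA AGG GCA CGC GCT AAT — no ATG→stop ORF.
Longest: frame 2, positions 2–19, 18 nt = 6 codons = 5 aa. → 5 amino acids.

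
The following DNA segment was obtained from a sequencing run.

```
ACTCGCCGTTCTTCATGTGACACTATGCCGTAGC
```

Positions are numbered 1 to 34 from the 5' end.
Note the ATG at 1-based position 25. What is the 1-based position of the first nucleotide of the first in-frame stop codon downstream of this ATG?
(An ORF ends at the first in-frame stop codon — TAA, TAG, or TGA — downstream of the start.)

31

Codons from position 25: ATG (25–27), CCG (28–30), TAG (31–33).
TAG is a stop codon; it begins at position 31.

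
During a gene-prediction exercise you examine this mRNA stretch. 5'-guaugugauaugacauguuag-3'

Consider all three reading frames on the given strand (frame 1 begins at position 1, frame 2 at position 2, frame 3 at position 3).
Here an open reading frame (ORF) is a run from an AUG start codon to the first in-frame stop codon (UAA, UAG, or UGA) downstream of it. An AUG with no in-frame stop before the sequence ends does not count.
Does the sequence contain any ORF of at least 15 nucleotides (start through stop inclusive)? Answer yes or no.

no

Frame 1: GUA UGU GAU AUG ACA UGU UAG — AUG at 10, stop UAG at 19 → 12 nt.
Frame 2: UAU GUG AUA UGA CAU GUU — no AUG→stop ORF.
Frame 3: AUG UGA UAU GAC AUG UUA — AUG at 3, stop UGA at 6 → 6 nt.
Largest ORF found is 12 nucleotides < 15, so no.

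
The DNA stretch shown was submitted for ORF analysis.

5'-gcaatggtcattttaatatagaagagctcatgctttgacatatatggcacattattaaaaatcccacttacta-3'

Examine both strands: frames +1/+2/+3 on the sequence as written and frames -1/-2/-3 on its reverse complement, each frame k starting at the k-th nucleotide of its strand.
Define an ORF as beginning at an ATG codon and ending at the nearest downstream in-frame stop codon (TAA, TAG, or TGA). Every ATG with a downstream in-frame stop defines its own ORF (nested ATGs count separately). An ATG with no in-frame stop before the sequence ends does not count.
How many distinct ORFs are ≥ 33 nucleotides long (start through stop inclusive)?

1

Reverse complement (5'→3'): TAGTAAGTGGGATTTTTAATAATGTGCCATATATGTCAAAGCATGAGCTCTTCTATATTAAAATGACCATTGC
Frame +1: GCA ATG GTC ATT TTA ATA TAG AAG AGC TCA TGC TTT GAC ATA TAT GGC ACA TTA TTA AAA ATC CCA CTT ACT — ATG at 4, stop TAG at 19 → 18 nt.
Frame +2: CAA TGG TCA TTT TAA TAT AGA AGA GCT CAT GCT TTG ACA TAT ATG GCA CAT TAT TAA AAA TCC CAC TTA CTA — ATG at 44, stop TAA at 56 → 15 nt.
Frame +3: AAT GGT CAT TTT AAT ATA GAA GAG CTC ATG CTT TGA CAT ATA TGG CAC ATT ATT AAA AAT CCC ACT TAC — ATG at 30, stop TGA at 36 → 9 nt.
Frame -1: TAG TAA GTG GGA TTT TTA ATA ATG TGC CAT ATA TGT CAA AGC ATG AGC TCT TCT ATA TTA AAA TGA CCA TTG — ATG at 22, stop TGA at 64 → 45 nt; ATG at 43, stop TGA at 64 → 24 nt.
Frame -2: AGT AAG TGG GAT TTT TAA TAA TGT GCC ATA TAT GTC AAA GCA TGA GCT CTT CTA TAT TAA AAT GAC CAT TGC — no ATG→stop ORF.
Frame -3: GTA AGT GGG ATT TTT AAT AAT GTG CCA TAT ATG TCA AAG CAT GAG CTC TTC TAT ATT AAA ATG ACC ATT — no ATG→stop ORF.
ORFs ≥ 33 nucleotides: frame -1 22–66 (45 nucleotides). Count = 1.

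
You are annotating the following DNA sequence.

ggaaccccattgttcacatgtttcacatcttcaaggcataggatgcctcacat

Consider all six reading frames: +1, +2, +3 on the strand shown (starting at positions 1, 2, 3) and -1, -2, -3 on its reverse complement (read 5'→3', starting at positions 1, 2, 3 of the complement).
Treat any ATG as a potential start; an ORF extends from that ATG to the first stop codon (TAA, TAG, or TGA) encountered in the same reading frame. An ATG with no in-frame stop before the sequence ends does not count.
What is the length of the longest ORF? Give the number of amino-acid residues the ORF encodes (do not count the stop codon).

7

Reverse complement (5'→3'): ATGTGAGGCATCCTATGCCTTGAAGATGTGAAACATGTGAACAATGGGGTTCC
Frame +1: GGA ACC CCA TTG TTC ACA TGT TTC ACA TCT TCA AGG CAT AGG ATG CCT CAC — no ATG→stop ORF.
Frame +2: GAA CCC CAT TGT TCA CAT GTT TCA CAT CTT CAA GGC ATA GGA TGC CTC ACA — no ATG→stop ORF.
Frame +3: AAC CCC ATT GTT CAC ATG TTT CAC ATC TTC AAG GCA TAG GAT GCC TCA CAT — ATG at 18, stop TAG at 39 → 24 nt.
Frame -1: ATG TGA GGC ATC CTA TGC CTT GAA GAT GTG AAA CAT GTG AAC AAT GGG GTT — ATG at 1, stop TGA at 4 → 6 nt.
Frame -2: TGT GAG GCA TCC TAT GCC TTG AAG ATG TGA AAC ATG TGA ACA ATG GGG TTC — ATG at 26, stop TGA at 29 → 6 nt; ATG at 35, stop TGA at 38 → 6 nt.
Frame -3: GTG AGG CAT CCT ATG CCT TGA AGA TGT GAA ACA TGT GAA CAA TGG GGT TCC — ATG at 15, stop TGA at 21 → 9 nt.
Longest: frame +3, positions 18–41, 24 nt = 8 codons = 7 aa. → 7 amino acids.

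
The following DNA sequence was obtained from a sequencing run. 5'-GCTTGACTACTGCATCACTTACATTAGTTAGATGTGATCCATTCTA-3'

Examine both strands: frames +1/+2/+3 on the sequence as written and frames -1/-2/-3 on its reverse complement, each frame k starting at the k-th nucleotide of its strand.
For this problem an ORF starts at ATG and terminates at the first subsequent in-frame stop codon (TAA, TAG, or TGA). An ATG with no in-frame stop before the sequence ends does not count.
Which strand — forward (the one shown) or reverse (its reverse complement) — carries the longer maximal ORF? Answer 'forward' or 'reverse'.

reverse

Reverse complement (5'→3'): TAGAATGGATCACATCTAACTAATGTAAGTGATGCAGTAGTCAAGC
Frame +1: GCT TGA CTA CTG CAT CAC TTA CAT TAG TTA GAT GTG ATC CAT TCT — no ATG→stop ORF.
Frame +2: CTT GAC TAC TGC ATC ACT TAC ATT AGT TAG ATG TGA TCC ATT CTA — ATG at 32, stop TGA at 35 → 6 nt.
Frame +3: TTG ACT ACT GCA TCA CTT ACA TTA GTT AGA TGT GAT CCA TTC — no ATG→stop ORF.
Frame -1: TAG AAT GGA TCA CAT CTA ACT AAT GTA AGT GAT GCA GTA GTC AAG — no ATG→stop ORF.
Frame -2: AGA ATG GAT CAC ATC TAA CTA ATG TAA GTG ATG CAG TAG TCA AGC — ATG at 5, stop TAA at 17 → 15 nt; ATG at 23, stop TAA at 26 → 6 nt; ATG at 32, stop TAG at 38 → 9 nt.
Frame -3: GAA TGG ATC ACA TCT AAC TAA TGT AAG TGA TGC AGT AGT CAA — no ATG→stop ORF.
Forward-strand max 6 nt; reverse-strand max 15 nt. The reverse strand has the longer ORF.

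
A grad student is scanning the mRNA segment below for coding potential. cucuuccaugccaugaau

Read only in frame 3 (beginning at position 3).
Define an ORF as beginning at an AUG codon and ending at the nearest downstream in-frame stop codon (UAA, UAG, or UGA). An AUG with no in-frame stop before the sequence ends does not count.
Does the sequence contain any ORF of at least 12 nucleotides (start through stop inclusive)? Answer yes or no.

Frame 3: CUU CCA UGC CAU GAA — no AUG→stop ORF.
Largest ORF found is 0 nucleotides < 12, so no.

no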